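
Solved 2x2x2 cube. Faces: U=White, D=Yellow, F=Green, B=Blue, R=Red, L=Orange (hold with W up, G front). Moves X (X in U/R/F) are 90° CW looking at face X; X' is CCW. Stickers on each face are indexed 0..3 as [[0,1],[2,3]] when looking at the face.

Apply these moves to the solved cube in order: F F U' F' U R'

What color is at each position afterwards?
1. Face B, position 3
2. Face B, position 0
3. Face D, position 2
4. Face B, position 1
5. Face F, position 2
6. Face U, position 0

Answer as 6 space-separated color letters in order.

Answer: B Y Y Y O G

Derivation:
After move 1 (F): F=GGGG U=WWOO R=WRWR D=RRYY L=OYOY
After move 2 (F): F=GGGG U=WWYY R=OROR D=WWYY L=OROR
After move 3 (U'): U=WYWY F=ORGG R=GGOR B=ORBB L=BBOR
After move 4 (F'): F=RGOG U=WYGO R=WGWR D=BRYY L=BYOW
After move 5 (U): U=GWOY F=WGOG R=ORWR B=BYBB L=RGOW
After move 6 (R'): R=RROW U=GBOB F=WWOY D=BGYG B=YYRB
Query 1: B[3] = B
Query 2: B[0] = Y
Query 3: D[2] = Y
Query 4: B[1] = Y
Query 5: F[2] = O
Query 6: U[0] = G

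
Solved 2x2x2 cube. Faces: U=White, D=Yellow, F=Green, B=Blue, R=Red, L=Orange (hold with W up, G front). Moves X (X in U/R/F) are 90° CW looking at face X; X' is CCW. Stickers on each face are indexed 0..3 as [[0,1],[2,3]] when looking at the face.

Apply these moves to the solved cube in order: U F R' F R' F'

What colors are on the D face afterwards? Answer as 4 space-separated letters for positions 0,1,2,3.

After move 1 (U): U=WWWW F=RRGG R=BBRR B=OOBB L=GGOO
After move 2 (F): F=GRGR U=WWOG R=WBWR D=RBYY L=GYOY
After move 3 (R'): R=BRWW U=WBOO F=GWGG D=RRYR B=YOBB
After move 4 (F): F=GGGW U=WBYY R=OROW D=WBYR L=GROR
After move 5 (R'): R=RWOO U=WBYY F=GBGY D=WGYW B=ROBB
After move 6 (F'): F=BYGG U=WBRO R=GWWO D=RRYW L=GYOY
Query: D face = RRYW

Answer: R R Y W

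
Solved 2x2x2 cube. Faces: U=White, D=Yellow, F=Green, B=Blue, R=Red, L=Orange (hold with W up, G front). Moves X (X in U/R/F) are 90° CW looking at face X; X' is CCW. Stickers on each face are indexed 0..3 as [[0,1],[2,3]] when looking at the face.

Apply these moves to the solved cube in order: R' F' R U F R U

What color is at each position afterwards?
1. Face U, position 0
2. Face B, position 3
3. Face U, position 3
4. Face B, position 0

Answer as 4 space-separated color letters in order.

After move 1 (R'): R=RRRR U=WBWB F=GWGW D=YGYG B=YBYB
After move 2 (F'): F=WWGG U=WBRR R=GRYR D=OOYG L=OBOW
After move 3 (R): R=YGRR U=WWRG F=WOGG D=OYYY B=RBBB
After move 4 (U): U=RWGW F=YGGG R=RBRR B=OBBB L=WOOW
After move 5 (F): F=GYGG U=RWWO R=GBWR D=RRYY L=WOOY
After move 6 (R): R=WGRB U=RYWG F=GRGY D=RBYO B=OBWB
After move 7 (U): U=WRGY F=WGGY R=OBRB B=WOWB L=GROY
Query 1: U[0] = W
Query 2: B[3] = B
Query 3: U[3] = Y
Query 4: B[0] = W

Answer: W B Y W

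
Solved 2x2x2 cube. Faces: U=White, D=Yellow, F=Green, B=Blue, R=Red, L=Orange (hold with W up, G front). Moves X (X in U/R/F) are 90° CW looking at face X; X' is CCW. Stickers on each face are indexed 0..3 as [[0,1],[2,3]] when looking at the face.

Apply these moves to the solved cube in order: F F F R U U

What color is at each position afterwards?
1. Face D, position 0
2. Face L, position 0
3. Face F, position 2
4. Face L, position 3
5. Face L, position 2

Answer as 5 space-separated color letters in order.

Answer: O Y G W O

Derivation:
After move 1 (F): F=GGGG U=WWOO R=WRWR D=RRYY L=OYOY
After move 2 (F): F=GGGG U=WWYY R=OROR D=WWYY L=OROR
After move 3 (F): F=GGGG U=WWRR R=YRYR D=OOYY L=OWOW
After move 4 (R): R=YYRR U=WGRG F=GOGY D=OBYB B=RBWB
After move 5 (U): U=RWGG F=YYGY R=RBRR B=OWWB L=GOOW
After move 6 (U): U=GRGW F=RBGY R=OWRR B=GOWB L=YYOW
Query 1: D[0] = O
Query 2: L[0] = Y
Query 3: F[2] = G
Query 4: L[3] = W
Query 5: L[2] = O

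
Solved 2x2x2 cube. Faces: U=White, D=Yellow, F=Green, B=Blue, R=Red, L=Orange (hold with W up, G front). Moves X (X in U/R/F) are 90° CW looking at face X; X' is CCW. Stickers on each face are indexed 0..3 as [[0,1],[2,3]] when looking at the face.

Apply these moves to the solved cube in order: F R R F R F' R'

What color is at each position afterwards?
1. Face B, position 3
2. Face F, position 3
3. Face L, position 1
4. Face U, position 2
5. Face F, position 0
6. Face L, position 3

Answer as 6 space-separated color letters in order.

After move 1 (F): F=GGGG U=WWOO R=WRWR D=RRYY L=OYOY
After move 2 (R): R=WWRR U=WGOG F=GRGY D=RBYB B=OBWB
After move 3 (R): R=RWRW U=WROY F=GBGB D=RWYO B=GBGB
After move 4 (F): F=GGBB U=WRYY R=OWYW D=RRYO L=OROW
After move 5 (R): R=YOWW U=WGYB F=GRBO D=RGYG B=YBRB
After move 6 (F'): F=ROGB U=WGYW R=GORW D=RWYG L=OBOY
After move 7 (R'): R=OWGR U=WRYY F=RGGW D=ROYB B=GBWB
Query 1: B[3] = B
Query 2: F[3] = W
Query 3: L[1] = B
Query 4: U[2] = Y
Query 5: F[0] = R
Query 6: L[3] = Y

Answer: B W B Y R Y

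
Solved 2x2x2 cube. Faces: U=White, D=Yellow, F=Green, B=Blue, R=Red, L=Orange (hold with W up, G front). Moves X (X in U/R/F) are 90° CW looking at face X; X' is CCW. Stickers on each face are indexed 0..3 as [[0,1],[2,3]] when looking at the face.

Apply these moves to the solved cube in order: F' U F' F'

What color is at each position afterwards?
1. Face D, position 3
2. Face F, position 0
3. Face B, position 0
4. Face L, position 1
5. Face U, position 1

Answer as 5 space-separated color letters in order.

Answer: Y G O Y W

Derivation:
After move 1 (F'): F=GGGG U=WWRR R=YRYR D=OOYY L=OWOW
After move 2 (U): U=RWRW F=YRGG R=BBYR B=OWBB L=GGOW
After move 3 (F'): F=RGYG U=RWBY R=OBOR D=GWYY L=GWOR
After move 4 (F'): F=GGRY U=RWOO R=WBGR D=WRYY L=GYOB
Query 1: D[3] = Y
Query 2: F[0] = G
Query 3: B[0] = O
Query 4: L[1] = Y
Query 5: U[1] = W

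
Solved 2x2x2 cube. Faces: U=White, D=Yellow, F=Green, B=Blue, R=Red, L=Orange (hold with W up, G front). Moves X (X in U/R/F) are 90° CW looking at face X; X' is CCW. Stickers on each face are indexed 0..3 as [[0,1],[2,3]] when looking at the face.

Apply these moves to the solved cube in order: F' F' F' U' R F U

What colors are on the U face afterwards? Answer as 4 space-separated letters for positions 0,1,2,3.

After move 1 (F'): F=GGGG U=WWRR R=YRYR D=OOYY L=OWOW
After move 2 (F'): F=GGGG U=WWYY R=OROR D=WWYY L=OROR
After move 3 (F'): F=GGGG U=WWOO R=WRWR D=RRYY L=OYOY
After move 4 (U'): U=WOWO F=OYGG R=GGWR B=WRBB L=BBOY
After move 5 (R): R=WGRG U=WYWG F=ORGY D=RBYW B=OROB
After move 6 (F): F=GOYR U=WYYB R=WGGG D=RWYW L=BROB
After move 7 (U): U=YWBY F=WGYR R=ORGG B=BROB L=GOOB
Query: U face = YWBY

Answer: Y W B Y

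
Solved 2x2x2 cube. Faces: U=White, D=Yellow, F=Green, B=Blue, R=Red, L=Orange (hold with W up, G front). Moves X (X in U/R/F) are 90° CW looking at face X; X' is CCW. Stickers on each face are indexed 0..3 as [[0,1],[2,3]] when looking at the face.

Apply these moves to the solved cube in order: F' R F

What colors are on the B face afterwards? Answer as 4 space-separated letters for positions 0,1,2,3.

After move 1 (F'): F=GGGG U=WWRR R=YRYR D=OOYY L=OWOW
After move 2 (R): R=YYRR U=WGRG F=GOGY D=OBYB B=RBWB
After move 3 (F): F=GGYO U=WGWW R=RYGR D=RYYB L=OOOB
Query: B face = RBWB

Answer: R B W B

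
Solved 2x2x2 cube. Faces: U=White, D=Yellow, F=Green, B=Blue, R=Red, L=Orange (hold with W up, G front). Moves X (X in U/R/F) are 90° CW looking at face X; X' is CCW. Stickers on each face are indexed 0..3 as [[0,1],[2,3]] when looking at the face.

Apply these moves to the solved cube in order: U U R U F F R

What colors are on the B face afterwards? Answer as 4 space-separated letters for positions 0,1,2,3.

After move 1 (U): U=WWWW F=RRGG R=BBRR B=OOBB L=GGOO
After move 2 (U): U=WWWW F=BBGG R=OORR B=GGBB L=RROO
After move 3 (R): R=RORO U=WBWG F=BYGY D=YBYG B=WGWB
After move 4 (U): U=WWGB F=ROGY R=WGRO B=RRWB L=BYOO
After move 5 (F): F=GRYO U=WWOY R=GGBO D=RWYG L=BYOB
After move 6 (F): F=YGOR U=WWBY R=OGYO D=BGYG L=BROW
After move 7 (R): R=YOOG U=WGBR F=YGOG D=BWYR B=YRWB
Query: B face = YRWB

Answer: Y R W B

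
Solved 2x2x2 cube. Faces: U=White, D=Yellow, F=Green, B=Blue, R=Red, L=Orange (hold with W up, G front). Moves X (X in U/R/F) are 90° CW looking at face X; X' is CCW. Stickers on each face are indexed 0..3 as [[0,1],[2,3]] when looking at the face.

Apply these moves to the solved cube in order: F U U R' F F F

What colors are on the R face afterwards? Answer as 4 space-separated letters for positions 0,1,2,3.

After move 1 (F): F=GGGG U=WWOO R=WRWR D=RRYY L=OYOY
After move 2 (U): U=OWOW F=WRGG R=BBWR B=OYBB L=GGOY
After move 3 (U): U=OOWW F=BBGG R=OYWR B=GGBB L=WROY
After move 4 (R'): R=YROW U=OBWG F=BOGW D=RBYG B=YGRB
After move 5 (F): F=GBWO U=OBYR R=WRGW D=OYYG L=WROB
After move 6 (F): F=WGOB U=OBBR R=YRRW D=GWYG L=WOOY
After move 7 (F): F=OWBG U=OBYO R=BRRW D=RYYG L=WGOW
Query: R face = BRRW

Answer: B R R W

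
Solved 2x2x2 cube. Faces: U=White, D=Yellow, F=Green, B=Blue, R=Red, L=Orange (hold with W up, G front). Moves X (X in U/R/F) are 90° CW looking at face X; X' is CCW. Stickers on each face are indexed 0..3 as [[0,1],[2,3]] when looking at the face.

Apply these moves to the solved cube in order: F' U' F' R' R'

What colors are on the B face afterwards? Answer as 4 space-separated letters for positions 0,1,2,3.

Answer: G R G B

Derivation:
After move 1 (F'): F=GGGG U=WWRR R=YRYR D=OOYY L=OWOW
After move 2 (U'): U=WRWR F=OWGG R=GGYR B=YRBB L=BBOW
After move 3 (F'): F=WGOG U=WRGY R=OGOR D=BWYY L=BROW
After move 4 (R'): R=GROO U=WBGY F=WROY D=BGYG B=YRWB
After move 5 (R'): R=ROGO U=WWGY F=WBOY D=BRYY B=GRGB
Query: B face = GRGB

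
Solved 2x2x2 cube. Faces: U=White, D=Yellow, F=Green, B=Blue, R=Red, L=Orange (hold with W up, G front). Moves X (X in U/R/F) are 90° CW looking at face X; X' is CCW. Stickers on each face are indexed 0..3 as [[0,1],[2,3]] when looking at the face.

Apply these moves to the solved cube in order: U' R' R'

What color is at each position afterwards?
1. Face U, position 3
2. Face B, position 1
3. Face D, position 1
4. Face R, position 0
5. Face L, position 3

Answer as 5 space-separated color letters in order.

After move 1 (U'): U=WWWW F=OOGG R=GGRR B=RRBB L=BBOO
After move 2 (R'): R=GRGR U=WBWR F=OWGW D=YOYG B=YRYB
After move 3 (R'): R=RRGG U=WYWY F=OBGR D=YWYW B=GROB
Query 1: U[3] = Y
Query 2: B[1] = R
Query 3: D[1] = W
Query 4: R[0] = R
Query 5: L[3] = O

Answer: Y R W R O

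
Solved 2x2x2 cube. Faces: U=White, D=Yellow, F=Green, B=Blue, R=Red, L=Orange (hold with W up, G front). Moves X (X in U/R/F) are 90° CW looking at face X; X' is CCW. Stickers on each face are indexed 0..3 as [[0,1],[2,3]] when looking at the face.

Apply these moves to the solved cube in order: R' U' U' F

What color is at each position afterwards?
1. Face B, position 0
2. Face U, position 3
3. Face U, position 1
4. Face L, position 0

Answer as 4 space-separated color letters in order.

Answer: G R W R

Derivation:
After move 1 (R'): R=RRRR U=WBWB F=GWGW D=YGYG B=YBYB
After move 2 (U'): U=BBWW F=OOGW R=GWRR B=RRYB L=YBOO
After move 3 (U'): U=BWBW F=YBGW R=OORR B=GWYB L=RROO
After move 4 (F): F=GYWB U=BWOR R=BOWR D=ROYG L=RYOG
Query 1: B[0] = G
Query 2: U[3] = R
Query 3: U[1] = W
Query 4: L[0] = R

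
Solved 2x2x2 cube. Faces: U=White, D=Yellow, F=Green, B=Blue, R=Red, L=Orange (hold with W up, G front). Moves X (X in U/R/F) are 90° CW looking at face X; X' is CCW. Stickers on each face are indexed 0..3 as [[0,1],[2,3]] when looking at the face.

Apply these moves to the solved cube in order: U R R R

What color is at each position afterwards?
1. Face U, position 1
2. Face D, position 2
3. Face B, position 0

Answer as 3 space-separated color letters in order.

Answer: B Y Y

Derivation:
After move 1 (U): U=WWWW F=RRGG R=BBRR B=OOBB L=GGOO
After move 2 (R): R=RBRB U=WRWG F=RYGY D=YBYO B=WOWB
After move 3 (R): R=RRBB U=WYWY F=RBGO D=YWYW B=GORB
After move 4 (R): R=BRBR U=WBWO F=RWGW D=YRYG B=YOYB
Query 1: U[1] = B
Query 2: D[2] = Y
Query 3: B[0] = Y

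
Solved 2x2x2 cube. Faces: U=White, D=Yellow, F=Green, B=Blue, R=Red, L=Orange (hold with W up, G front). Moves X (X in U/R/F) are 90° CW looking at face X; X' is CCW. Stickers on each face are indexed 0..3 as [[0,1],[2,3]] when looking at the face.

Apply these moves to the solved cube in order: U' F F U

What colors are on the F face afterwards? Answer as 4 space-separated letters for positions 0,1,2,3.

After move 1 (U'): U=WWWW F=OOGG R=GGRR B=RRBB L=BBOO
After move 2 (F): F=GOGO U=WWOB R=WGWR D=RGYY L=BYOY
After move 3 (F): F=GGOO U=WWYY R=OGBR D=WWYY L=BROG
After move 4 (U): U=YWYW F=OGOO R=RRBR B=BRBB L=GGOG
Query: F face = OGOO

Answer: O G O O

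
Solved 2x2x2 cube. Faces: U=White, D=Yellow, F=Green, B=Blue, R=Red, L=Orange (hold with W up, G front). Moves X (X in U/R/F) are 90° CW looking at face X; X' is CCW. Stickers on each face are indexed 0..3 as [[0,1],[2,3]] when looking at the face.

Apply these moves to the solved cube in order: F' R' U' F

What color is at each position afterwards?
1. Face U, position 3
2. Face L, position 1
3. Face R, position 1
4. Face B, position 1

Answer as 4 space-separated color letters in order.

After move 1 (F'): F=GGGG U=WWRR R=YRYR D=OOYY L=OWOW
After move 2 (R'): R=RRYY U=WBRB F=GWGR D=OGYG B=YBOB
After move 3 (U'): U=BBWR F=OWGR R=GWYY B=RROB L=YBOW
After move 4 (F): F=GORW U=BBWB R=WWRY D=YGYG L=YOOG
Query 1: U[3] = B
Query 2: L[1] = O
Query 3: R[1] = W
Query 4: B[1] = R

Answer: B O W R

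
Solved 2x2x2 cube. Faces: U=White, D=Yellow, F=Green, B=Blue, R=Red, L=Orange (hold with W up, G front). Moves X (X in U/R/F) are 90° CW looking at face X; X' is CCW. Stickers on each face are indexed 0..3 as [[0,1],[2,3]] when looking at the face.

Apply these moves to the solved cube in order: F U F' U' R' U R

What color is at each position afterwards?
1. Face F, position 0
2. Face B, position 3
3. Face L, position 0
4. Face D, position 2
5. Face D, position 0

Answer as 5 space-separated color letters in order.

After move 1 (F): F=GGGG U=WWOO R=WRWR D=RRYY L=OYOY
After move 2 (U): U=OWOW F=WRGG R=BBWR B=OYBB L=GGOY
After move 3 (F'): F=RGWG U=OWBW R=RBRR D=GYYY L=GWOO
After move 4 (U'): U=WWOB F=GWWG R=RGRR B=RBBB L=OYOO
After move 5 (R'): R=GRRR U=WBOR F=GWWB D=GWYG B=YBYB
After move 6 (U): U=OWRB F=GRWB R=YBRR B=OYYB L=GWOO
After move 7 (R): R=RYRB U=ORRB F=GWWG D=GYYO B=BYWB
Query 1: F[0] = G
Query 2: B[3] = B
Query 3: L[0] = G
Query 4: D[2] = Y
Query 5: D[0] = G

Answer: G B G Y G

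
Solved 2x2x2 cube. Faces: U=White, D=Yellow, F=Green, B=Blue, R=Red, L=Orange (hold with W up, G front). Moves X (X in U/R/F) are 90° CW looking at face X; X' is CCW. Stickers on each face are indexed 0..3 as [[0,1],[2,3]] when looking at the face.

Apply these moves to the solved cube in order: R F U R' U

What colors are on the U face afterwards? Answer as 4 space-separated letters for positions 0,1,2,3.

Answer: O O O W

Derivation:
After move 1 (R): R=RRRR U=WGWG F=GYGY D=YBYB B=WBWB
After move 2 (F): F=GGYY U=WGOO R=WRGR D=RRYB L=OYOB
After move 3 (U): U=OWOG F=WRYY R=WBGR B=OYWB L=GGOB
After move 4 (R'): R=BRWG U=OWOO F=WWYG D=RRYY B=BYRB
After move 5 (U): U=OOOW F=BRYG R=BYWG B=GGRB L=WWOB
Query: U face = OOOW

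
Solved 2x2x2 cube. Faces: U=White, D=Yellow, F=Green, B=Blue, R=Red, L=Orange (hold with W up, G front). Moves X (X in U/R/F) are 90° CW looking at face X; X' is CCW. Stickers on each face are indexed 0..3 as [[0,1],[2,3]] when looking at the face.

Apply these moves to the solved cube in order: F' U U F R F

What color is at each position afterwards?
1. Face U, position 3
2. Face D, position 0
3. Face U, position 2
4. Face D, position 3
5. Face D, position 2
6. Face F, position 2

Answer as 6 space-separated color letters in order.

Answer: O R O G Y Y

Derivation:
After move 1 (F'): F=GGGG U=WWRR R=YRYR D=OOYY L=OWOW
After move 2 (U): U=RWRW F=YRGG R=BBYR B=OWBB L=GGOW
After move 3 (U): U=RRWW F=BBGG R=OWYR B=GGBB L=YROW
After move 4 (F): F=GBGB U=RRWR R=WWWR D=YOYY L=YOOO
After move 5 (R): R=WWRW U=RBWB F=GOGY D=YBYG B=RGRB
After move 6 (F): F=GGYO U=RBOO R=WWBW D=RWYG L=YYOB
Query 1: U[3] = O
Query 2: D[0] = R
Query 3: U[2] = O
Query 4: D[3] = G
Query 5: D[2] = Y
Query 6: F[2] = Y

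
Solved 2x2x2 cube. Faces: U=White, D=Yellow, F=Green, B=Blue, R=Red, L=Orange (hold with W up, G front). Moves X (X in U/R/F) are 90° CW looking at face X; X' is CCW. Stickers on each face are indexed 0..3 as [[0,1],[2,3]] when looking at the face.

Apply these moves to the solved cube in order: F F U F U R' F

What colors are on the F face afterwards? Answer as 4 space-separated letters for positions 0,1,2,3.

Answer: G Y W Y

Derivation:
After move 1 (F): F=GGGG U=WWOO R=WRWR D=RRYY L=OYOY
After move 2 (F): F=GGGG U=WWYY R=OROR D=WWYY L=OROR
After move 3 (U): U=YWYW F=ORGG R=BBOR B=ORBB L=GGOR
After move 4 (F): F=GOGR U=YWRG R=YBWR D=OBYY L=GWOW
After move 5 (U): U=RYGW F=YBGR R=ORWR B=GWBB L=GOOW
After move 6 (R'): R=RROW U=RBGG F=YYGW D=OBYR B=YWBB
After move 7 (F): F=GYWY U=RBWO R=GRGW D=ORYR L=GOOB
Query: F face = GYWY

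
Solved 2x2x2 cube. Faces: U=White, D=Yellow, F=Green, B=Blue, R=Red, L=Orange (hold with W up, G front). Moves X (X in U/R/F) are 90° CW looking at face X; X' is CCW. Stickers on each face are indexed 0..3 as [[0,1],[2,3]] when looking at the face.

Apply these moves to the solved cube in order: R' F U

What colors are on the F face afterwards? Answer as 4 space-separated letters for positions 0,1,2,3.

Answer: W R W W

Derivation:
After move 1 (R'): R=RRRR U=WBWB F=GWGW D=YGYG B=YBYB
After move 2 (F): F=GGWW U=WBOO R=WRBR D=RRYG L=OYOG
After move 3 (U): U=OWOB F=WRWW R=YBBR B=OYYB L=GGOG
Query: F face = WRWW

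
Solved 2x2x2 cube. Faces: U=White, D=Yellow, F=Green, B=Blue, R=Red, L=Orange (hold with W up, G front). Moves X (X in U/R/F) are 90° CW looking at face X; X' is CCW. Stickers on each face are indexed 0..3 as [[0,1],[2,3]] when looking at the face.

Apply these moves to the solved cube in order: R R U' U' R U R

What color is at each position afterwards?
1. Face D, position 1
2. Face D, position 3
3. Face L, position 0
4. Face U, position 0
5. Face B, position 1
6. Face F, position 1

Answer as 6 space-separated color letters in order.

After move 1 (R): R=RRRR U=WGWG F=GYGY D=YBYB B=WBWB
After move 2 (R): R=RRRR U=WYWY F=GBGB D=YWYW B=GBGB
After move 3 (U'): U=YYWW F=OOGB R=GBRR B=RRGB L=GBOO
After move 4 (U'): U=YWYW F=GBGB R=OORR B=GBGB L=RROO
After move 5 (R): R=RORO U=YBYB F=GWGW D=YGYG B=WBWB
After move 6 (U): U=YYBB F=ROGW R=WBRO B=RRWB L=GWOO
After move 7 (R): R=RWOB U=YOBW F=RGGG D=YWYR B=BRYB
Query 1: D[1] = W
Query 2: D[3] = R
Query 3: L[0] = G
Query 4: U[0] = Y
Query 5: B[1] = R
Query 6: F[1] = G

Answer: W R G Y R G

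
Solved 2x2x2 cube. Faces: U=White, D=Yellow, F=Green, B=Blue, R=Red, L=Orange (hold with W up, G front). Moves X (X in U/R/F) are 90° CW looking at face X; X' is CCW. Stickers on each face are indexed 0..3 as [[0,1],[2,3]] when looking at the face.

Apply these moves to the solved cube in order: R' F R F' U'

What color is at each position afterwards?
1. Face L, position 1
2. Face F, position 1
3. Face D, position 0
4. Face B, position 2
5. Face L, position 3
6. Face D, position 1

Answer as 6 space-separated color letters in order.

After move 1 (R'): R=RRRR U=WBWB F=GWGW D=YGYG B=YBYB
After move 2 (F): F=GGWW U=WBOO R=WRBR D=RRYG L=OYOG
After move 3 (R): R=BWRR U=WGOW F=GRWG D=RYYY B=OBBB
After move 4 (F'): F=RGGW U=WGBR R=YWRR D=YGYY L=OWOO
After move 5 (U'): U=GRWB F=OWGW R=RGRR B=YWBB L=OBOO
Query 1: L[1] = B
Query 2: F[1] = W
Query 3: D[0] = Y
Query 4: B[2] = B
Query 5: L[3] = O
Query 6: D[1] = G

Answer: B W Y B O G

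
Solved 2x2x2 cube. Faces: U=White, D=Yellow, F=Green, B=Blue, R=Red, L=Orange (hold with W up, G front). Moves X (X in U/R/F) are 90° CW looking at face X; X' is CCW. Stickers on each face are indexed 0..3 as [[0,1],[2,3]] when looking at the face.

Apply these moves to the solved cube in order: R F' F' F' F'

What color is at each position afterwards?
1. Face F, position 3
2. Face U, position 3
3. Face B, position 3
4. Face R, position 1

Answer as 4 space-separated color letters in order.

After move 1 (R): R=RRRR U=WGWG F=GYGY D=YBYB B=WBWB
After move 2 (F'): F=YYGG U=WGRR R=BRYR D=OOYB L=OGOW
After move 3 (F'): F=YGYG U=WGBY R=OROR D=GWYB L=OROR
After move 4 (F'): F=GGYY U=WGOO R=WRGR D=RRYB L=OYOB
After move 5 (F'): F=GYGY U=WGWG R=RRRR D=YBYB L=OOOO
Query 1: F[3] = Y
Query 2: U[3] = G
Query 3: B[3] = B
Query 4: R[1] = R

Answer: Y G B R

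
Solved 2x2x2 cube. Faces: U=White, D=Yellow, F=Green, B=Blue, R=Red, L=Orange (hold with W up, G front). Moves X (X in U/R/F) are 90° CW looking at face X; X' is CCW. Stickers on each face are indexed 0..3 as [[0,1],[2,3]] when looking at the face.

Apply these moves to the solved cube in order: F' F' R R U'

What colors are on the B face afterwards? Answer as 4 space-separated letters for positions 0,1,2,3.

Answer: R O G B

Derivation:
After move 1 (F'): F=GGGG U=WWRR R=YRYR D=OOYY L=OWOW
After move 2 (F'): F=GGGG U=WWYY R=OROR D=WWYY L=OROR
After move 3 (R): R=OORR U=WGYG F=GWGY D=WBYB B=YBWB
After move 4 (R): R=RORO U=WWYY F=GBGB D=WWYY B=GBGB
After move 5 (U'): U=WYWY F=ORGB R=GBRO B=ROGB L=GBOR
Query: B face = ROGB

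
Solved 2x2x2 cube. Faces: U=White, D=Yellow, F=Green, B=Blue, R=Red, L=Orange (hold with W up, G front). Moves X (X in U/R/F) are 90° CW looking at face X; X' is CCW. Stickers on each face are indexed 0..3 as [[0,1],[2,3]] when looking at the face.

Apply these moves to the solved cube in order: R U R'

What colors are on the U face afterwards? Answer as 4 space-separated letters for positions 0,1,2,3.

Answer: W W G O

Derivation:
After move 1 (R): R=RRRR U=WGWG F=GYGY D=YBYB B=WBWB
After move 2 (U): U=WWGG F=RRGY R=WBRR B=OOWB L=GYOO
After move 3 (R'): R=BRWR U=WWGO F=RWGG D=YRYY B=BOBB
Query: U face = WWGO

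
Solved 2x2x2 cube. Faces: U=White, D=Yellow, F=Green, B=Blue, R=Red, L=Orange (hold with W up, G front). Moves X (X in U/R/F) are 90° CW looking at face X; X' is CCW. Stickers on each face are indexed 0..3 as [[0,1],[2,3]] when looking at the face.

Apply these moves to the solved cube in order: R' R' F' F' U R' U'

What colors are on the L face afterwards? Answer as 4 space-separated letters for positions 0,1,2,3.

After move 1 (R'): R=RRRR U=WBWB F=GWGW D=YGYG B=YBYB
After move 2 (R'): R=RRRR U=WYWY F=GBGB D=YWYW B=GBGB
After move 3 (F'): F=BBGG U=WYRR R=WRYR D=OOYW L=OYOW
After move 4 (F'): F=BGBG U=WYWY R=OROR D=YWYW L=OROR
After move 5 (U): U=WWYY F=ORBG R=GBOR B=ORGB L=BGOR
After move 6 (R'): R=BRGO U=WGYO F=OWBY D=YRYG B=WRWB
After move 7 (U'): U=GOWY F=BGBY R=OWGO B=BRWB L=WROR
Query: L face = WROR

Answer: W R O R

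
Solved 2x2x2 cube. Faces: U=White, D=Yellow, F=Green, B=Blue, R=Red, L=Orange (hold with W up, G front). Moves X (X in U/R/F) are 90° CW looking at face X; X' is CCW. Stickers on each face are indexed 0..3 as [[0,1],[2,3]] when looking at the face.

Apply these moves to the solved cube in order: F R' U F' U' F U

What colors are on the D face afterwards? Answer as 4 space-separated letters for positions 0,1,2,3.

After move 1 (F): F=GGGG U=WWOO R=WRWR D=RRYY L=OYOY
After move 2 (R'): R=RRWW U=WBOB F=GWGO D=RGYG B=YBRB
After move 3 (U): U=OWBB F=RRGO R=YBWW B=OYRB L=GWOY
After move 4 (F'): F=RORG U=OWYW R=GBRW D=WYYG L=GBOB
After move 5 (U'): U=WWOY F=GBRG R=RORW B=GBRB L=OYOB
After move 6 (F): F=RGGB U=WWBY R=OOYW D=RRYG L=OWOY
After move 7 (U): U=BWYW F=OOGB R=GBYW B=OWRB L=RGOY
Query: D face = RRYG

Answer: R R Y G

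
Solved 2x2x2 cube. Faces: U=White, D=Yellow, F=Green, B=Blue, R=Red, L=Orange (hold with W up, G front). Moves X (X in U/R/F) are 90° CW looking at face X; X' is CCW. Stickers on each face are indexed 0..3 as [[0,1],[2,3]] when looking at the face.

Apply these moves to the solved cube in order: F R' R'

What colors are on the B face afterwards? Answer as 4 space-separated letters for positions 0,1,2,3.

Answer: G B G B

Derivation:
After move 1 (F): F=GGGG U=WWOO R=WRWR D=RRYY L=OYOY
After move 2 (R'): R=RRWW U=WBOB F=GWGO D=RGYG B=YBRB
After move 3 (R'): R=RWRW U=WROY F=GBGB D=RWYO B=GBGB
Query: B face = GBGB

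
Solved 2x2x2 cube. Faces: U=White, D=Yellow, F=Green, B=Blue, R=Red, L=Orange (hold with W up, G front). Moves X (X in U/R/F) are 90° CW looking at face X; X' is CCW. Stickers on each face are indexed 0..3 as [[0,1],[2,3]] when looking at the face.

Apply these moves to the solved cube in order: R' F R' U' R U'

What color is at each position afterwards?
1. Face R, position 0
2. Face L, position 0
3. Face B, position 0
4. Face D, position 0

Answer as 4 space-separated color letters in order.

After move 1 (R'): R=RRRR U=WBWB F=GWGW D=YGYG B=YBYB
After move 2 (F): F=GGWW U=WBOO R=WRBR D=RRYG L=OYOG
After move 3 (R'): R=RRWB U=WYOY F=GBWO D=RGYW B=GBRB
After move 4 (U'): U=YYWO F=OYWO R=GBWB B=RRRB L=GBOG
After move 5 (R): R=WGBB U=YYWO F=OGWW D=RRYR B=ORYB
After move 6 (U'): U=YOYW F=GBWW R=OGBB B=WGYB L=OROG
Query 1: R[0] = O
Query 2: L[0] = O
Query 3: B[0] = W
Query 4: D[0] = R

Answer: O O W R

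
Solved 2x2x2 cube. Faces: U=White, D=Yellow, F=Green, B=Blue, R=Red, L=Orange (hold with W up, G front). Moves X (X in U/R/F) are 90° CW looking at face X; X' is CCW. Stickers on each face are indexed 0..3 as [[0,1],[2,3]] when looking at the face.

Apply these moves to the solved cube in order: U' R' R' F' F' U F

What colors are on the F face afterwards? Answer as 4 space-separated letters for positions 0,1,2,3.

After move 1 (U'): U=WWWW F=OOGG R=GGRR B=RRBB L=BBOO
After move 2 (R'): R=GRGR U=WBWR F=OWGW D=YOYG B=YRYB
After move 3 (R'): R=RRGG U=WYWY F=OBGR D=YWYW B=GROB
After move 4 (F'): F=BROG U=WYRG R=WRYG D=BOYW L=BYOW
After move 5 (F'): F=RGBO U=WYWY R=ORBG D=YWYW L=BGOR
After move 6 (U): U=WWYY F=ORBO R=GRBG B=BGOB L=RGOR
After move 7 (F): F=BOOR U=WWRG R=YRYG D=BGYW L=RYOW
Query: F face = BOOR

Answer: B O O R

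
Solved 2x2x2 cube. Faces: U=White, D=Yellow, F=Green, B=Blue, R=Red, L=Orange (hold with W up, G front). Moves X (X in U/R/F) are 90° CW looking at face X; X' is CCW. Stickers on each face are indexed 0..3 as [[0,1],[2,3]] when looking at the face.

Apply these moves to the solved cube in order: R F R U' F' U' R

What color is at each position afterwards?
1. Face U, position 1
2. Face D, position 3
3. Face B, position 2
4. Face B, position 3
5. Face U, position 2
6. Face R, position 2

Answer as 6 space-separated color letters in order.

After move 1 (R): R=RRRR U=WGWG F=GYGY D=YBYB B=WBWB
After move 2 (F): F=GGYY U=WGOO R=WRGR D=RRYB L=OYOB
After move 3 (R): R=GWRR U=WGOY F=GRYB D=RWYW B=OBGB
After move 4 (U'): U=GYWO F=OYYB R=GRRR B=GWGB L=OBOB
After move 5 (F'): F=YBOY U=GYGR R=WRRR D=BBYW L=OOOW
After move 6 (U'): U=YRGG F=OOOY R=YBRR B=WRGB L=GWOW
After move 7 (R): R=RYRB U=YOGY F=OBOW D=BGYW B=GRRB
Query 1: U[1] = O
Query 2: D[3] = W
Query 3: B[2] = R
Query 4: B[3] = B
Query 5: U[2] = G
Query 6: R[2] = R

Answer: O W R B G R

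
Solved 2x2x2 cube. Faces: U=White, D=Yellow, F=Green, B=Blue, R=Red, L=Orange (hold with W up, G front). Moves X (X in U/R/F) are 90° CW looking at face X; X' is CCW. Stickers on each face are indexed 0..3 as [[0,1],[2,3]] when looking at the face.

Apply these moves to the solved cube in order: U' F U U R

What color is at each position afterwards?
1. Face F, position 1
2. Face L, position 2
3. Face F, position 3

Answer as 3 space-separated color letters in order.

Answer: G O Y

Derivation:
After move 1 (U'): U=WWWW F=OOGG R=GGRR B=RRBB L=BBOO
After move 2 (F): F=GOGO U=WWOB R=WGWR D=RGYY L=BYOY
After move 3 (U): U=OWBW F=WGGO R=RRWR B=BYBB L=GOOY
After move 4 (U): U=BOWW F=RRGO R=BYWR B=GOBB L=WGOY
After move 5 (R): R=WBRY U=BRWO F=RGGY D=RBYG B=WOOB
Query 1: F[1] = G
Query 2: L[2] = O
Query 3: F[3] = Y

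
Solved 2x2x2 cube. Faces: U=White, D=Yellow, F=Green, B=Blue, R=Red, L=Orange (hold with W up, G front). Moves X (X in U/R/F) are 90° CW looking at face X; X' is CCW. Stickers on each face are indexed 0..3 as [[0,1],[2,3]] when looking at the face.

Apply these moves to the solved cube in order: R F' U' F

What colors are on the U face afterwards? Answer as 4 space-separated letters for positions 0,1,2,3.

Answer: G R W B

Derivation:
After move 1 (R): R=RRRR U=WGWG F=GYGY D=YBYB B=WBWB
After move 2 (F'): F=YYGG U=WGRR R=BRYR D=OOYB L=OGOW
After move 3 (U'): U=GRWR F=OGGG R=YYYR B=BRWB L=WBOW
After move 4 (F): F=GOGG U=GRWB R=WYRR D=YYYB L=WOOO
Query: U face = GRWB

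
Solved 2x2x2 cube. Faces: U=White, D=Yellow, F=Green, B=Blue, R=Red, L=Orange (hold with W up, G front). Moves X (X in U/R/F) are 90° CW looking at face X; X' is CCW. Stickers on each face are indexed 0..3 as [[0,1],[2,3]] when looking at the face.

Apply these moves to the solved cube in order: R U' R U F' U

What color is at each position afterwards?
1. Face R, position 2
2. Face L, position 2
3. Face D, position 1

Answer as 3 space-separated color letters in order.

Answer: Y O O

Derivation:
After move 1 (R): R=RRRR U=WGWG F=GYGY D=YBYB B=WBWB
After move 2 (U'): U=GGWW F=OOGY R=GYRR B=RRWB L=WBOO
After move 3 (R): R=RGRY U=GOWY F=OBGB D=YWYR B=WRGB
After move 4 (U): U=WGYO F=RGGB R=WRRY B=WBGB L=OBOO
After move 5 (F'): F=GBRG U=WGWR R=WRYY D=BOYR L=OOOY
After move 6 (U): U=WWRG F=WRRG R=WBYY B=OOGB L=GBOY
Query 1: R[2] = Y
Query 2: L[2] = O
Query 3: D[1] = O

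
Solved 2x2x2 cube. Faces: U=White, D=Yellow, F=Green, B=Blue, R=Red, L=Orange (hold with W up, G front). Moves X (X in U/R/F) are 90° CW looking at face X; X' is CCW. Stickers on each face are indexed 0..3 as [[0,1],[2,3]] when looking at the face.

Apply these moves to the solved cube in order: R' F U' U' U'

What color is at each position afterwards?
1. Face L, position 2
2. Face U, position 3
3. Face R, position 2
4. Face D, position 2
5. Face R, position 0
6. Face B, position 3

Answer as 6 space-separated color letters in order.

Answer: O B B Y Y B

Derivation:
After move 1 (R'): R=RRRR U=WBWB F=GWGW D=YGYG B=YBYB
After move 2 (F): F=GGWW U=WBOO R=WRBR D=RRYG L=OYOG
After move 3 (U'): U=BOWO F=OYWW R=GGBR B=WRYB L=YBOG
After move 4 (U'): U=OOBW F=YBWW R=OYBR B=GGYB L=WROG
After move 5 (U'): U=OWOB F=WRWW R=YBBR B=OYYB L=GGOG
Query 1: L[2] = O
Query 2: U[3] = B
Query 3: R[2] = B
Query 4: D[2] = Y
Query 5: R[0] = Y
Query 6: B[3] = B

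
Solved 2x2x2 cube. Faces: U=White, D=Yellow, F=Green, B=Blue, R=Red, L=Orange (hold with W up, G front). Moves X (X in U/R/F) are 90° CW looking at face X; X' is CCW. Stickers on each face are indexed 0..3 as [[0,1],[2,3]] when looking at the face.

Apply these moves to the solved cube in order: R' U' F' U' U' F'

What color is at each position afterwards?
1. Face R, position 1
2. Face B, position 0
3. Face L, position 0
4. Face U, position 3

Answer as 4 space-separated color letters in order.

After move 1 (R'): R=RRRR U=WBWB F=GWGW D=YGYG B=YBYB
After move 2 (U'): U=BBWW F=OOGW R=GWRR B=RRYB L=YBOO
After move 3 (F'): F=OWOG U=BBGR R=GWYR D=BOYG L=YWOW
After move 4 (U'): U=BRBG F=YWOG R=OWYR B=GWYB L=RROW
After move 5 (U'): U=RGBB F=RROG R=YWYR B=OWYB L=GWOW
After move 6 (F'): F=RGRO U=RGYY R=OWBR D=WWYG L=GBOB
Query 1: R[1] = W
Query 2: B[0] = O
Query 3: L[0] = G
Query 4: U[3] = Y

Answer: W O G Y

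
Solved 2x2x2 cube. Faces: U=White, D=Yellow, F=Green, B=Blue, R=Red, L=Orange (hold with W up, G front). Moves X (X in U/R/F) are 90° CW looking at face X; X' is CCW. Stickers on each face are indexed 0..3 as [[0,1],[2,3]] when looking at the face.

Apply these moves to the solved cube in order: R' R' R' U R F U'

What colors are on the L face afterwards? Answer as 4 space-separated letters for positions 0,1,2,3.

After move 1 (R'): R=RRRR U=WBWB F=GWGW D=YGYG B=YBYB
After move 2 (R'): R=RRRR U=WYWY F=GBGB D=YWYW B=GBGB
After move 3 (R'): R=RRRR U=WGWG F=GYGY D=YBYB B=WBWB
After move 4 (U): U=WWGG F=RRGY R=WBRR B=OOWB L=GYOO
After move 5 (R): R=RWRB U=WRGY F=RBGB D=YWYO B=GOWB
After move 6 (F): F=GRBB U=WROY R=GWYB D=RRYO L=GYOW
After move 7 (U'): U=RYWO F=GYBB R=GRYB B=GWWB L=GOOW
Query: L face = GOOW

Answer: G O O W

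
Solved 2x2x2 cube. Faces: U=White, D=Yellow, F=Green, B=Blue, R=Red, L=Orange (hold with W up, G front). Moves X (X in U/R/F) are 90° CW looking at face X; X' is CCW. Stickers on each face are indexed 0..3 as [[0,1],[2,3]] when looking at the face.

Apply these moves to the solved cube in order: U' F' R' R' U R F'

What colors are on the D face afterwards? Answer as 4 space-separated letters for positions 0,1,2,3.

Answer: B W Y B

Derivation:
After move 1 (U'): U=WWWW F=OOGG R=GGRR B=RRBB L=BBOO
After move 2 (F'): F=OGOG U=WWGR R=YGYR D=BOYY L=BWOW
After move 3 (R'): R=GRYY U=WBGR F=OWOR D=BGYG B=YROB
After move 4 (R'): R=RYGY U=WOGY F=OBOR D=BWYR B=GRGB
After move 5 (U): U=GWYO F=RYOR R=GRGY B=BWGB L=OBOW
After move 6 (R): R=GGYR U=GYYR F=RWOR D=BGYB B=OWWB
After move 7 (F'): F=WRRO U=GYGY R=GGBR D=BWYB L=OROY
Query: D face = BWYB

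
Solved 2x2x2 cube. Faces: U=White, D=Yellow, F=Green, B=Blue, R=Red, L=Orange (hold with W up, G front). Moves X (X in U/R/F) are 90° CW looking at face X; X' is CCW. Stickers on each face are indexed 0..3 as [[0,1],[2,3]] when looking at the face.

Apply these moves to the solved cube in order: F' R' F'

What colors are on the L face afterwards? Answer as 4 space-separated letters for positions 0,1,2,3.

After move 1 (F'): F=GGGG U=WWRR R=YRYR D=OOYY L=OWOW
After move 2 (R'): R=RRYY U=WBRB F=GWGR D=OGYG B=YBOB
After move 3 (F'): F=WRGG U=WBRY R=GROY D=WWYG L=OBOR
Query: L face = OBOR

Answer: O B O R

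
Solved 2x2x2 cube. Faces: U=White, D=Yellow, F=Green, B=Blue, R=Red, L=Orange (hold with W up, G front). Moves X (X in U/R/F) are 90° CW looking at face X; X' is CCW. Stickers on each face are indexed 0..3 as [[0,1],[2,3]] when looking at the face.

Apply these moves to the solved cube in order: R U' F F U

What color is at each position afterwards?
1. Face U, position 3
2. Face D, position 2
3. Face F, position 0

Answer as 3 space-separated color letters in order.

After move 1 (R): R=RRRR U=WGWG F=GYGY D=YBYB B=WBWB
After move 2 (U'): U=GGWW F=OOGY R=GYRR B=RRWB L=WBOO
After move 3 (F): F=GOYO U=GGOB R=WYWR D=RGYB L=WYOB
After move 4 (F): F=YGOO U=GGBY R=OYBR D=WWYB L=WROG
After move 5 (U): U=BGYG F=OYOO R=RRBR B=WRWB L=YGOG
Query 1: U[3] = G
Query 2: D[2] = Y
Query 3: F[0] = O

Answer: G Y O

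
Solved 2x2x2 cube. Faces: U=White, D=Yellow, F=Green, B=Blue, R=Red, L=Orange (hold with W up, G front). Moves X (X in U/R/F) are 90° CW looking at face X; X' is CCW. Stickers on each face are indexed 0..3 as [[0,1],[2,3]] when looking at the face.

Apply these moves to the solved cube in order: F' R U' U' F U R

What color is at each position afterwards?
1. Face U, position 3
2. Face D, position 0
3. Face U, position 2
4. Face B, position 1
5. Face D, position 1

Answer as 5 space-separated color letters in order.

After move 1 (F'): F=GGGG U=WWRR R=YRYR D=OOYY L=OWOW
After move 2 (R): R=YYRR U=WGRG F=GOGY D=OBYB B=RBWB
After move 3 (U'): U=GGWR F=OWGY R=GORR B=YYWB L=RBOW
After move 4 (U'): U=GRGW F=RBGY R=OWRR B=GOWB L=YYOW
After move 5 (F): F=GRYB U=GRWY R=GWWR D=ROYB L=YOOB
After move 6 (U): U=WGYR F=GWYB R=GOWR B=YOWB L=GROB
After move 7 (R): R=WGRO U=WWYB F=GOYB D=RWYY B=ROGB
Query 1: U[3] = B
Query 2: D[0] = R
Query 3: U[2] = Y
Query 4: B[1] = O
Query 5: D[1] = W

Answer: B R Y O W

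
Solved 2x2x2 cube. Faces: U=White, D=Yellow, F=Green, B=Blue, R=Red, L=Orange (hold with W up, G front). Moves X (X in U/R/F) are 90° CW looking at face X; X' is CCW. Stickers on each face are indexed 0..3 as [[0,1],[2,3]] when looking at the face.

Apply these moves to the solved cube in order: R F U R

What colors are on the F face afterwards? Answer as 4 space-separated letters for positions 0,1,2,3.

Answer: W R Y B

Derivation:
After move 1 (R): R=RRRR U=WGWG F=GYGY D=YBYB B=WBWB
After move 2 (F): F=GGYY U=WGOO R=WRGR D=RRYB L=OYOB
After move 3 (U): U=OWOG F=WRYY R=WBGR B=OYWB L=GGOB
After move 4 (R): R=GWRB U=OROY F=WRYB D=RWYO B=GYWB
Query: F face = WRYB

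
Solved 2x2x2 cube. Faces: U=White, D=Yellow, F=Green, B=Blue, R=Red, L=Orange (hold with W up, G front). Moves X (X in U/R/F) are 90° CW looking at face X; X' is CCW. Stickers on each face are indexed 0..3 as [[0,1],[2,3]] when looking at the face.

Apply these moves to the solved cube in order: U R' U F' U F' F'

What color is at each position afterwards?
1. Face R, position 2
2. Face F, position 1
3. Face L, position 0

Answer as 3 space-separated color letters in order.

Answer: W B R

Derivation:
After move 1 (U): U=WWWW F=RRGG R=BBRR B=OOBB L=GGOO
After move 2 (R'): R=BRBR U=WBWO F=RWGW D=YRYG B=YOYB
After move 3 (U): U=WWOB F=BRGW R=YOBR B=GGYB L=RWOO
After move 4 (F'): F=RWBG U=WWYB R=ROYR D=WOYG L=RBOO
After move 5 (U): U=YWBW F=ROBG R=GGYR B=RBYB L=RWOO
After move 6 (F'): F=OGRB U=YWGY R=OGWR D=WOYG L=RWOB
After move 7 (F'): F=GBOR U=YWOW R=OGWR D=WBYG L=RYOG
Query 1: R[2] = W
Query 2: F[1] = B
Query 3: L[0] = R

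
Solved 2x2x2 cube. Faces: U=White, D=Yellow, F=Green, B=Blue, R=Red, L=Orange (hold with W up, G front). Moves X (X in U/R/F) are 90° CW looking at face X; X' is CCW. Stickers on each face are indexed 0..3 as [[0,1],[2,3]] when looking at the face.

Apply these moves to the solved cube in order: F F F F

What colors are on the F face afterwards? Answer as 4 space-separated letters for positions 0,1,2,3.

Answer: G G G G

Derivation:
After move 1 (F): F=GGGG U=WWOO R=WRWR D=RRYY L=OYOY
After move 2 (F): F=GGGG U=WWYY R=OROR D=WWYY L=OROR
After move 3 (F): F=GGGG U=WWRR R=YRYR D=OOYY L=OWOW
After move 4 (F): F=GGGG U=WWWW R=RRRR D=YYYY L=OOOO
Query: F face = GGGG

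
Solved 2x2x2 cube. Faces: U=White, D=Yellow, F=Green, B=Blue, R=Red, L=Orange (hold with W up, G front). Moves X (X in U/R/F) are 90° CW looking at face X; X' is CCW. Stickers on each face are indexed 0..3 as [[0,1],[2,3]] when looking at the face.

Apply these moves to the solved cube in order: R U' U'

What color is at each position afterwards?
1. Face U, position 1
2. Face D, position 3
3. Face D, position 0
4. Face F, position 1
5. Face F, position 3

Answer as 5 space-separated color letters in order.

Answer: W B Y B Y

Derivation:
After move 1 (R): R=RRRR U=WGWG F=GYGY D=YBYB B=WBWB
After move 2 (U'): U=GGWW F=OOGY R=GYRR B=RRWB L=WBOO
After move 3 (U'): U=GWGW F=WBGY R=OORR B=GYWB L=RROO
Query 1: U[1] = W
Query 2: D[3] = B
Query 3: D[0] = Y
Query 4: F[1] = B
Query 5: F[3] = Y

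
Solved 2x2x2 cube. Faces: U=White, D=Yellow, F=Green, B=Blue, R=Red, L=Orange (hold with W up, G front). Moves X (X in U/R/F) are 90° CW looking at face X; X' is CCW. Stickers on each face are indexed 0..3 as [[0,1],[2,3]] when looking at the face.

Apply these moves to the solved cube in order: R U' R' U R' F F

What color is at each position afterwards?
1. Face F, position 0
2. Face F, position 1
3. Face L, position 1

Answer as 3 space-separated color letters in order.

After move 1 (R): R=RRRR U=WGWG F=GYGY D=YBYB B=WBWB
After move 2 (U'): U=GGWW F=OOGY R=GYRR B=RRWB L=WBOO
After move 3 (R'): R=YRGR U=GWWR F=OGGW D=YOYY B=BRBB
After move 4 (U): U=WGRW F=YRGW R=BRGR B=WBBB L=OGOO
After move 5 (R'): R=RRBG U=WBRW F=YGGW D=YRYW B=YBOB
After move 6 (F): F=GYWG U=WBOG R=RRWG D=BRYW L=OYOR
After move 7 (F): F=WGGY U=WBRY R=ORGG D=WRYW L=OBOR
Query 1: F[0] = W
Query 2: F[1] = G
Query 3: L[1] = B

Answer: W G B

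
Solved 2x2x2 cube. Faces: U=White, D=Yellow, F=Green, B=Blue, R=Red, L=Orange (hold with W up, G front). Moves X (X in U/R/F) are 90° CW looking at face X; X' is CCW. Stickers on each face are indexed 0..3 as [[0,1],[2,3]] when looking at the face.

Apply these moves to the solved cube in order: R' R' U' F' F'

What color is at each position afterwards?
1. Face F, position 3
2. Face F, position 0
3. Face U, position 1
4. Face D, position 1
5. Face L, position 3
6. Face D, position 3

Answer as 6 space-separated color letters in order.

Answer: O B Y W G W

Derivation:
After move 1 (R'): R=RRRR U=WBWB F=GWGW D=YGYG B=YBYB
After move 2 (R'): R=RRRR U=WYWY F=GBGB D=YWYW B=GBGB
After move 3 (U'): U=YYWW F=OOGB R=GBRR B=RRGB L=GBOO
After move 4 (F'): F=OBOG U=YYGR R=WBYR D=BOYW L=GWOW
After move 5 (F'): F=BGOO U=YYWY R=OBBR D=WWYW L=GROG
Query 1: F[3] = O
Query 2: F[0] = B
Query 3: U[1] = Y
Query 4: D[1] = W
Query 5: L[3] = G
Query 6: D[3] = W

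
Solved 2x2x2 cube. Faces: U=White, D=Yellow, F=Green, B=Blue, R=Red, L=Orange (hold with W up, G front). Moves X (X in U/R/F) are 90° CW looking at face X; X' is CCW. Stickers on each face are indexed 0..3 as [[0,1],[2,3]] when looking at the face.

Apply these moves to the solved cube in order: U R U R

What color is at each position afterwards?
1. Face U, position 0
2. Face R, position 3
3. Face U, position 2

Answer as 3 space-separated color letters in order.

After move 1 (U): U=WWWW F=RRGG R=BBRR B=OOBB L=GGOO
After move 2 (R): R=RBRB U=WRWG F=RYGY D=YBYO B=WOWB
After move 3 (U): U=WWGR F=RBGY R=WORB B=GGWB L=RYOO
After move 4 (R): R=RWBO U=WBGY F=RBGO D=YWYG B=RGWB
Query 1: U[0] = W
Query 2: R[3] = O
Query 3: U[2] = G

Answer: W O G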